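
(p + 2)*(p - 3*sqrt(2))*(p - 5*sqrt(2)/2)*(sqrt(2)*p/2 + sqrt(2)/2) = sqrt(2)*p^4/2 - 11*p^3/2 + 3*sqrt(2)*p^3/2 - 33*p^2/2 + 17*sqrt(2)*p^2/2 - 11*p + 45*sqrt(2)*p/2 + 15*sqrt(2)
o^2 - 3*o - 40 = (o - 8)*(o + 5)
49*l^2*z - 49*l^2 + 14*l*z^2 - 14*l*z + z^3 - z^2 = (7*l + z)^2*(z - 1)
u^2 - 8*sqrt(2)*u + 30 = (u - 5*sqrt(2))*(u - 3*sqrt(2))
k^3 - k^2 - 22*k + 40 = (k - 4)*(k - 2)*(k + 5)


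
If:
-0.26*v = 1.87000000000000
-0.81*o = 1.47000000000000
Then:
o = -1.81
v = -7.19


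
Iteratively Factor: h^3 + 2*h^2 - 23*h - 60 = (h - 5)*(h^2 + 7*h + 12) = (h - 5)*(h + 3)*(h + 4)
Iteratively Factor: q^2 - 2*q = (q)*(q - 2)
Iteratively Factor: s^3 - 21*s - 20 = (s + 1)*(s^2 - s - 20) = (s - 5)*(s + 1)*(s + 4)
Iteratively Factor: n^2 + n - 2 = (n - 1)*(n + 2)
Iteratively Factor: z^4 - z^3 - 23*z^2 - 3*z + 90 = (z - 5)*(z^3 + 4*z^2 - 3*z - 18) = (z - 5)*(z + 3)*(z^2 + z - 6) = (z - 5)*(z - 2)*(z + 3)*(z + 3)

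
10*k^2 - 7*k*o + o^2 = (-5*k + o)*(-2*k + o)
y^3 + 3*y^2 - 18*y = y*(y - 3)*(y + 6)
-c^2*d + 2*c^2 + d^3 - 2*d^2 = (-c + d)*(c + d)*(d - 2)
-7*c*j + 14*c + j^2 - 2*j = (-7*c + j)*(j - 2)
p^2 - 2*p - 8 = (p - 4)*(p + 2)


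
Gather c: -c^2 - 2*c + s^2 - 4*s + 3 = -c^2 - 2*c + s^2 - 4*s + 3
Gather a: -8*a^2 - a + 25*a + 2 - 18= -8*a^2 + 24*a - 16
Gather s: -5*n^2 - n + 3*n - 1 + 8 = -5*n^2 + 2*n + 7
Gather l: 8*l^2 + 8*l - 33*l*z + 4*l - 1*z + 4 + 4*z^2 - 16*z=8*l^2 + l*(12 - 33*z) + 4*z^2 - 17*z + 4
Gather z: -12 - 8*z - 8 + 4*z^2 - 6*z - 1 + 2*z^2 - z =6*z^2 - 15*z - 21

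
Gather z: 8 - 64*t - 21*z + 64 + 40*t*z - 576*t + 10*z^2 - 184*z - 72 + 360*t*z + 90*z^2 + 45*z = -640*t + 100*z^2 + z*(400*t - 160)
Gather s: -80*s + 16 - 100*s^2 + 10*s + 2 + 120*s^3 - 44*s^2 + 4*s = 120*s^3 - 144*s^2 - 66*s + 18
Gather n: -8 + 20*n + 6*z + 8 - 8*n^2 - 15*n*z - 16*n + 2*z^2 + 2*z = -8*n^2 + n*(4 - 15*z) + 2*z^2 + 8*z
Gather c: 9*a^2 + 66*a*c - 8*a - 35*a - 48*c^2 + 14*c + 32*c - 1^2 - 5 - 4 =9*a^2 - 43*a - 48*c^2 + c*(66*a + 46) - 10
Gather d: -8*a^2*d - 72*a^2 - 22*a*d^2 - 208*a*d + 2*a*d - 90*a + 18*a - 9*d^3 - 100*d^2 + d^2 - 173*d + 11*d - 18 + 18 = -72*a^2 - 72*a - 9*d^3 + d^2*(-22*a - 99) + d*(-8*a^2 - 206*a - 162)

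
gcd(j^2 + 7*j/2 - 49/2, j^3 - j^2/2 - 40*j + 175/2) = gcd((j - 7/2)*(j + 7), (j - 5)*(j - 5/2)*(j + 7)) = j + 7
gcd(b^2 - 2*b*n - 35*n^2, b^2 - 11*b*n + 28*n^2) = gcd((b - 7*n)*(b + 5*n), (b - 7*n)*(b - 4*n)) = b - 7*n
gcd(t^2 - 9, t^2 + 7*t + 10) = 1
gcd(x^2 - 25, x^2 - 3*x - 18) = 1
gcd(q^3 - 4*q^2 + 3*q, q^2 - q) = q^2 - q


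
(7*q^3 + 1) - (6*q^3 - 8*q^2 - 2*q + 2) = q^3 + 8*q^2 + 2*q - 1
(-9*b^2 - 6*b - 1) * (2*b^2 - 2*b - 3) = -18*b^4 + 6*b^3 + 37*b^2 + 20*b + 3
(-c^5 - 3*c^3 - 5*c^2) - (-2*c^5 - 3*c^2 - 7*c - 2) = c^5 - 3*c^3 - 2*c^2 + 7*c + 2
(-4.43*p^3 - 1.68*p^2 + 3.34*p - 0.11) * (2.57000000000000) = -11.3851*p^3 - 4.3176*p^2 + 8.5838*p - 0.2827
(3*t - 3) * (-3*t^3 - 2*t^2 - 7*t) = -9*t^4 + 3*t^3 - 15*t^2 + 21*t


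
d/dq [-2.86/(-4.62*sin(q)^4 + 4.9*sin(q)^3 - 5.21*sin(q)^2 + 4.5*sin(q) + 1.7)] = (-52.8528*sin(q)^3 + 42.042*sin(q)^2 - 29.8012*sin(q) + 12.87)*cos(q)/(-4.62*sin(q)^4 + 4.9*sin(q)^3 - 5.21*sin(q)^2 + 4.5*sin(q) + 1.7)^2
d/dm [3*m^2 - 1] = 6*m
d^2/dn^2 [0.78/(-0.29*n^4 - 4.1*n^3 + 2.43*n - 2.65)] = (n*(2.7144*n + 19.188)*(0.29*n^4 + 4.1*n^3 - 2.43*n + 2.65) - 0.78*(1.16*n^3 + 12.3*n^2 - 2.43)*(2.32*n^3 + 24.6*n^2 - 4.86))/(0.29*n^4 + 4.1*n^3 - 2.43*n + 2.65)^3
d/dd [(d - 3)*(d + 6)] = 2*d + 3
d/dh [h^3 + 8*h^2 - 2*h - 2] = 3*h^2 + 16*h - 2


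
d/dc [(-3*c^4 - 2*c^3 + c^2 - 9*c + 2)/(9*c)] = -c^2 - 4*c/9 + 1/9 - 2/(9*c^2)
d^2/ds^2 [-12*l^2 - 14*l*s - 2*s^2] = -4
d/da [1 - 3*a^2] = -6*a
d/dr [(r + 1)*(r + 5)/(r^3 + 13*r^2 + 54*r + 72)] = (-r^4 - 12*r^3 - 39*r^2 + 14*r + 162)/(r^6 + 26*r^5 + 277*r^4 + 1548*r^3 + 4788*r^2 + 7776*r + 5184)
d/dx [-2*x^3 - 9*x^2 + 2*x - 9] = -6*x^2 - 18*x + 2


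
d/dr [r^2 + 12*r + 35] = 2*r + 12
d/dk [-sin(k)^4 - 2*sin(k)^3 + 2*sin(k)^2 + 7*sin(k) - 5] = (sin(k) + sin(3*k) + 3*cos(2*k) + 4)*cos(k)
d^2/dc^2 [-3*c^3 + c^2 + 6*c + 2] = 2 - 18*c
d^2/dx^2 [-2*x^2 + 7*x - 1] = -4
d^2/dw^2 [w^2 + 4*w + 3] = 2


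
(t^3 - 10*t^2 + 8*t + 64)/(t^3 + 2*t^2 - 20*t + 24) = (t^3 - 10*t^2 + 8*t + 64)/(t^3 + 2*t^2 - 20*t + 24)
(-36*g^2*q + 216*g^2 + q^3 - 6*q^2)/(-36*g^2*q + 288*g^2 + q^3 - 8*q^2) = (q - 6)/(q - 8)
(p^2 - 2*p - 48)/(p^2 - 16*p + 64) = (p + 6)/(p - 8)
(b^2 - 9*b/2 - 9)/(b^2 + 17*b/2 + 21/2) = (b - 6)/(b + 7)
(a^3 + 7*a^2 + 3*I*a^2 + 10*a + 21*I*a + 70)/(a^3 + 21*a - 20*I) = (a^2 + a*(7 - 2*I) - 14*I)/(a^2 - 5*I*a - 4)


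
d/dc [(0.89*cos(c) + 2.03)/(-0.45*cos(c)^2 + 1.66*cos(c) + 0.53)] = (-0.4005*cos(c)^2 - 1.827*cos(c) + 2.8981)*sin(c)/(0.2025*cos(c)^4 - 1.494*cos(c)^3 + 2.2786*cos(c)^2 + 1.7596*cos(c) + 0.2809)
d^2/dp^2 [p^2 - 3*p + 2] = 2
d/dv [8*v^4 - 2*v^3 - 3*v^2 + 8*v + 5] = 32*v^3 - 6*v^2 - 6*v + 8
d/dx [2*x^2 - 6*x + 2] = 4*x - 6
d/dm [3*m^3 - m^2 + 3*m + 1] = 9*m^2 - 2*m + 3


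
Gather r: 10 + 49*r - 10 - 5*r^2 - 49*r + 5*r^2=0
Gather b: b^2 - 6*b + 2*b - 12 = b^2 - 4*b - 12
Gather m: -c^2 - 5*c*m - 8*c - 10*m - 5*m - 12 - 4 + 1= -c^2 - 8*c + m*(-5*c - 15) - 15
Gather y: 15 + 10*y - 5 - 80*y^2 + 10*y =-80*y^2 + 20*y + 10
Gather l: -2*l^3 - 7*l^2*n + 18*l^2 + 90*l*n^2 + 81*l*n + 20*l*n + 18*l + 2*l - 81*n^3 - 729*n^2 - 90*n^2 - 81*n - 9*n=-2*l^3 + l^2*(18 - 7*n) + l*(90*n^2 + 101*n + 20) - 81*n^3 - 819*n^2 - 90*n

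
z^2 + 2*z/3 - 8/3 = (z - 4/3)*(z + 2)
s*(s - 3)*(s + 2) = s^3 - s^2 - 6*s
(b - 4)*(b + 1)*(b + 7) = b^3 + 4*b^2 - 25*b - 28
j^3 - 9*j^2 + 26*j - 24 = (j - 4)*(j - 3)*(j - 2)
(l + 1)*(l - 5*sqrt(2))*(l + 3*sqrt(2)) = l^3 - 2*sqrt(2)*l^2 + l^2 - 30*l - 2*sqrt(2)*l - 30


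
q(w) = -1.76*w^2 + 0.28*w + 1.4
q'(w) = 0.28 - 3.52*w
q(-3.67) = -23.33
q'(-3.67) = 13.20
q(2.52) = -9.07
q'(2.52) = -8.59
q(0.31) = 1.32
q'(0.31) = -0.81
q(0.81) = 0.47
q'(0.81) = -2.57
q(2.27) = -7.03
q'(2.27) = -7.71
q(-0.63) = 0.53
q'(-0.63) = 2.50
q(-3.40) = -19.90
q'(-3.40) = 12.25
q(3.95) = -24.95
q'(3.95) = -13.62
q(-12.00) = -255.40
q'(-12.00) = 42.52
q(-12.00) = -255.40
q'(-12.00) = 42.52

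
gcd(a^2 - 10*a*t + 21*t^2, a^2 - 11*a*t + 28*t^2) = -a + 7*t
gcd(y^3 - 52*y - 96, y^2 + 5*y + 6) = y + 2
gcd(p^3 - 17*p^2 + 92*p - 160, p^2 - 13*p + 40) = p^2 - 13*p + 40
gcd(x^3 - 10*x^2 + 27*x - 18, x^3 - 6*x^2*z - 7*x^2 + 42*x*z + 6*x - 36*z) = x^2 - 7*x + 6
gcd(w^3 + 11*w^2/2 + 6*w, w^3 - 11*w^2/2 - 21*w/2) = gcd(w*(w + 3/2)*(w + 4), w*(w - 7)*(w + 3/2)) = w^2 + 3*w/2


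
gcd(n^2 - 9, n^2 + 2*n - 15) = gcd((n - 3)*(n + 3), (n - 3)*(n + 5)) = n - 3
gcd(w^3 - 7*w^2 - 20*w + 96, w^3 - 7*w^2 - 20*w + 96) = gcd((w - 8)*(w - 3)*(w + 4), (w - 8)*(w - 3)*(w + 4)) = w^3 - 7*w^2 - 20*w + 96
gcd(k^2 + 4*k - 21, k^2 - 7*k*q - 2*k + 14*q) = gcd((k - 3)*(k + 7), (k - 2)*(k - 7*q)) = 1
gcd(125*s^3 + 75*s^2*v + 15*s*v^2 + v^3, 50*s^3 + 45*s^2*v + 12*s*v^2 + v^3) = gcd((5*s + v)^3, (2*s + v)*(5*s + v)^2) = 25*s^2 + 10*s*v + v^2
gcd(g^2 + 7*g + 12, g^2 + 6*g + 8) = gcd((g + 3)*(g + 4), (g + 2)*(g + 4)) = g + 4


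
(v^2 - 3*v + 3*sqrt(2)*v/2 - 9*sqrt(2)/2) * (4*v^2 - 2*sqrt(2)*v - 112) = 4*v^4 - 12*v^3 + 4*sqrt(2)*v^3 - 118*v^2 - 12*sqrt(2)*v^2 - 168*sqrt(2)*v + 354*v + 504*sqrt(2)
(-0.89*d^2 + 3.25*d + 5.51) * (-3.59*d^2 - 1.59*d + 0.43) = 3.1951*d^4 - 10.2524*d^3 - 25.3311*d^2 - 7.3634*d + 2.3693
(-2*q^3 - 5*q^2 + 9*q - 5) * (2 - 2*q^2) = 4*q^5 + 10*q^4 - 22*q^3 + 18*q - 10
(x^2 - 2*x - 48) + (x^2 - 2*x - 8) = 2*x^2 - 4*x - 56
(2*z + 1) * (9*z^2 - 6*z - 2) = 18*z^3 - 3*z^2 - 10*z - 2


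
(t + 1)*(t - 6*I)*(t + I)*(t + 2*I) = t^4 + t^3 - 3*I*t^3 + 16*t^2 - 3*I*t^2 + 16*t + 12*I*t + 12*I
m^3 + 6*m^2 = m^2*(m + 6)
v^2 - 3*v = v*(v - 3)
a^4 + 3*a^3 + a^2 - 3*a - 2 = (a - 1)*(a + 1)^2*(a + 2)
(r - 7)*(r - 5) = r^2 - 12*r + 35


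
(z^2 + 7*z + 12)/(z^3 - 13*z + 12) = (z + 3)/(z^2 - 4*z + 3)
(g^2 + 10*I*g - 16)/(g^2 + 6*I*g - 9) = (g^2 + 10*I*g - 16)/(g^2 + 6*I*g - 9)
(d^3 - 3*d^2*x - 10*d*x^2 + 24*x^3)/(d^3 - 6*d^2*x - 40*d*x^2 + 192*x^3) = (-d^2 - d*x + 6*x^2)/(-d^2 + 2*d*x + 48*x^2)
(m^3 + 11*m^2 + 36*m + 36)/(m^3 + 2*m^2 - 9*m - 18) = (m + 6)/(m - 3)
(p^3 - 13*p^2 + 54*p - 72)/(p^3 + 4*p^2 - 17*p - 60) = (p^2 - 9*p + 18)/(p^2 + 8*p + 15)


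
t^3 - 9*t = t*(t - 3)*(t + 3)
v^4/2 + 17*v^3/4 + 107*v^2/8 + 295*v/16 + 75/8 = (v/2 + 1)*(v + 3/2)*(v + 5/2)^2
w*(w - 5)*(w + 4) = w^3 - w^2 - 20*w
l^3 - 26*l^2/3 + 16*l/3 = l*(l - 8)*(l - 2/3)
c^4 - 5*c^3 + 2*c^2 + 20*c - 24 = (c - 3)*(c - 2)^2*(c + 2)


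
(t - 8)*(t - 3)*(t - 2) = t^3 - 13*t^2 + 46*t - 48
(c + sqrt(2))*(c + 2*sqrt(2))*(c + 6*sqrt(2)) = c^3 + 9*sqrt(2)*c^2 + 40*c + 24*sqrt(2)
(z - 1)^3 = z^3 - 3*z^2 + 3*z - 1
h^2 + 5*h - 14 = (h - 2)*(h + 7)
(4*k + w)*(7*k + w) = 28*k^2 + 11*k*w + w^2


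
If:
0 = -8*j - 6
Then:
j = -3/4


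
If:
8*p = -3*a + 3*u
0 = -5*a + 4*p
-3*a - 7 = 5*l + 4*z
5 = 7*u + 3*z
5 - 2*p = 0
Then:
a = 2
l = 551/45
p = 5/2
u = 26/3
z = -167/9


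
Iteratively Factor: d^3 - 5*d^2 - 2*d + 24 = (d + 2)*(d^2 - 7*d + 12) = (d - 3)*(d + 2)*(d - 4)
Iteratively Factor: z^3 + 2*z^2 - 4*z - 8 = (z + 2)*(z^2 - 4) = (z + 2)^2*(z - 2)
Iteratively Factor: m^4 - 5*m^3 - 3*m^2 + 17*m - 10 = (m + 2)*(m^3 - 7*m^2 + 11*m - 5) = (m - 5)*(m + 2)*(m^2 - 2*m + 1) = (m - 5)*(m - 1)*(m + 2)*(m - 1)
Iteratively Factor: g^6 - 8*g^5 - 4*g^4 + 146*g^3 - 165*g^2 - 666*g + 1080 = (g - 4)*(g^5 - 4*g^4 - 20*g^3 + 66*g^2 + 99*g - 270) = (g - 4)*(g - 2)*(g^4 - 2*g^3 - 24*g^2 + 18*g + 135) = (g - 4)*(g - 3)*(g - 2)*(g^3 + g^2 - 21*g - 45) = (g - 4)*(g - 3)*(g - 2)*(g + 3)*(g^2 - 2*g - 15) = (g - 4)*(g - 3)*(g - 2)*(g + 3)^2*(g - 5)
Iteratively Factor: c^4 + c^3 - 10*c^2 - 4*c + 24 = (c + 3)*(c^3 - 2*c^2 - 4*c + 8) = (c - 2)*(c + 3)*(c^2 - 4) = (c - 2)*(c + 2)*(c + 3)*(c - 2)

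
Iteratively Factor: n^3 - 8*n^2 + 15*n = (n)*(n^2 - 8*n + 15) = n*(n - 5)*(n - 3)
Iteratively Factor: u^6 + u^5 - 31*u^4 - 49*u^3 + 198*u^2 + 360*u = (u - 5)*(u^5 + 6*u^4 - u^3 - 54*u^2 - 72*u) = u*(u - 5)*(u^4 + 6*u^3 - u^2 - 54*u - 72) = u*(u - 5)*(u + 2)*(u^3 + 4*u^2 - 9*u - 36) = u*(u - 5)*(u - 3)*(u + 2)*(u^2 + 7*u + 12) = u*(u - 5)*(u - 3)*(u + 2)*(u + 3)*(u + 4)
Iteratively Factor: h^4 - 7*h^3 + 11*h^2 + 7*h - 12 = (h - 1)*(h^3 - 6*h^2 + 5*h + 12) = (h - 3)*(h - 1)*(h^2 - 3*h - 4) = (h - 3)*(h - 1)*(h + 1)*(h - 4)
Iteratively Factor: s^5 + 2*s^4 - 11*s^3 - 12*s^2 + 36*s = (s + 3)*(s^4 - s^3 - 8*s^2 + 12*s) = (s - 2)*(s + 3)*(s^3 + s^2 - 6*s) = s*(s - 2)*(s + 3)*(s^2 + s - 6) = s*(s - 2)*(s + 3)^2*(s - 2)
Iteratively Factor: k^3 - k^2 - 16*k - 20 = (k - 5)*(k^2 + 4*k + 4) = (k - 5)*(k + 2)*(k + 2)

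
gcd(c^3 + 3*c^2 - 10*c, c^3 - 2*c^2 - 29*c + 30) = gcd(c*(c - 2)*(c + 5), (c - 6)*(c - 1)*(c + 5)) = c + 5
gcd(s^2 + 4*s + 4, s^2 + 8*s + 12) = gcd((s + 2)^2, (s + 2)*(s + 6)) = s + 2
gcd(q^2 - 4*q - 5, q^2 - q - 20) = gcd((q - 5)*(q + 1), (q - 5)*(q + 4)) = q - 5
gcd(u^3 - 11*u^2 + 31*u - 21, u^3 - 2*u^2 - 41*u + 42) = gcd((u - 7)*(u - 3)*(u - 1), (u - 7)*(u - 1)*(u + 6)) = u^2 - 8*u + 7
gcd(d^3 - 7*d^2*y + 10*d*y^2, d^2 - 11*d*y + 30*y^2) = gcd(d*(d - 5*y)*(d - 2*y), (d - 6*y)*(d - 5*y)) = -d + 5*y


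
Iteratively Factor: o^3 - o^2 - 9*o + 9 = (o + 3)*(o^2 - 4*o + 3) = (o - 1)*(o + 3)*(o - 3)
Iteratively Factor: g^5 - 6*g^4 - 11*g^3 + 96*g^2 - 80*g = (g + 4)*(g^4 - 10*g^3 + 29*g^2 - 20*g) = g*(g + 4)*(g^3 - 10*g^2 + 29*g - 20) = g*(g - 1)*(g + 4)*(g^2 - 9*g + 20) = g*(g - 4)*(g - 1)*(g + 4)*(g - 5)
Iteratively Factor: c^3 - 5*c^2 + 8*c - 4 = (c - 2)*(c^2 - 3*c + 2) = (c - 2)^2*(c - 1)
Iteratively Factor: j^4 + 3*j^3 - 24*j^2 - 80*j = (j + 4)*(j^3 - j^2 - 20*j) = j*(j + 4)*(j^2 - j - 20) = j*(j - 5)*(j + 4)*(j + 4)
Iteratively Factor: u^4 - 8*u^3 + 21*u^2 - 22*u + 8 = (u - 1)*(u^3 - 7*u^2 + 14*u - 8) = (u - 4)*(u - 1)*(u^2 - 3*u + 2) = (u - 4)*(u - 1)^2*(u - 2)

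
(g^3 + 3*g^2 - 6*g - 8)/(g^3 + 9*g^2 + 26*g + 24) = (g^2 - g - 2)/(g^2 + 5*g + 6)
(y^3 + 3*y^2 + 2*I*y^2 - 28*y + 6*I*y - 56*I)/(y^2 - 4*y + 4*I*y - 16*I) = (y^2 + y*(7 + 2*I) + 14*I)/(y + 4*I)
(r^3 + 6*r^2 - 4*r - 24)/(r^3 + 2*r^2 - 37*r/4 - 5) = 4*(r^3 + 6*r^2 - 4*r - 24)/(4*r^3 + 8*r^2 - 37*r - 20)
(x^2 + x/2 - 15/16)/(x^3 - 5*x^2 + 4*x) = (x^2 + x/2 - 15/16)/(x*(x^2 - 5*x + 4))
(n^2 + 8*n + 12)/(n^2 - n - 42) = (n + 2)/(n - 7)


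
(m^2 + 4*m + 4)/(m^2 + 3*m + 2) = (m + 2)/(m + 1)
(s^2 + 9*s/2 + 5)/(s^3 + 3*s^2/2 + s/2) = (2*s^2 + 9*s + 10)/(s*(2*s^2 + 3*s + 1))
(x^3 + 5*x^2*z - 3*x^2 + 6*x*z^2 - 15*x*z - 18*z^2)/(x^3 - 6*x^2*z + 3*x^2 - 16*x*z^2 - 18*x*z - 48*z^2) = (x^2 + 3*x*z - 3*x - 9*z)/(x^2 - 8*x*z + 3*x - 24*z)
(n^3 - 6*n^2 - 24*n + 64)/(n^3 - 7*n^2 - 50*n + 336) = (n^2 + 2*n - 8)/(n^2 + n - 42)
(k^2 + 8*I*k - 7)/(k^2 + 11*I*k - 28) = (k + I)/(k + 4*I)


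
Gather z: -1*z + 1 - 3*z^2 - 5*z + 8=-3*z^2 - 6*z + 9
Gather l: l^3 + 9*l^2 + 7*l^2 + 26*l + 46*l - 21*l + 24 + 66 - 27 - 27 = l^3 + 16*l^2 + 51*l + 36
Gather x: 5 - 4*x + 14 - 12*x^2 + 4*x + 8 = 27 - 12*x^2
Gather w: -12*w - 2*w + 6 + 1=7 - 14*w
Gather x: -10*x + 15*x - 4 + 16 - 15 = 5*x - 3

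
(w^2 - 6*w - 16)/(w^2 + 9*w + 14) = (w - 8)/(w + 7)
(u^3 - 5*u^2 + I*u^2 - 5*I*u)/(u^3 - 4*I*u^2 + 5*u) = (u - 5)/(u - 5*I)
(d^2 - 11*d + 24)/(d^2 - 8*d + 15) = (d - 8)/(d - 5)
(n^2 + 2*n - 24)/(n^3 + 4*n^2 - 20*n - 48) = 1/(n + 2)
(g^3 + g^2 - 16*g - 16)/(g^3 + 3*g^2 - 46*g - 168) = (g^2 - 3*g - 4)/(g^2 - g - 42)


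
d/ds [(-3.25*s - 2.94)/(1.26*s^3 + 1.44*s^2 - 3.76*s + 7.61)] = (8.19*s^3 + 15.7932*s^2 + 8.4672*s - 35.7869)/(1.5876*s^6 + 3.6288*s^5 - 7.4016*s^4 + 8.3484*s^3 + 36.0544*s^2 - 57.2272*s + 57.9121)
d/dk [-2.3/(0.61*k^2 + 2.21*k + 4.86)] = (2.806*k + 5.083)/(0.61*k^2 + 2.21*k + 4.86)^2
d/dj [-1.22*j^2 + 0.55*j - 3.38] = 0.55 - 2.44*j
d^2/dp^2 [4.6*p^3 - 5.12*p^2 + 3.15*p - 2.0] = 27.6*p - 10.24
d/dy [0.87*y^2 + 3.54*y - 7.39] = 1.74*y + 3.54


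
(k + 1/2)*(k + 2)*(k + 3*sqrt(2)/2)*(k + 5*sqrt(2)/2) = k^4 + 5*k^3/2 + 4*sqrt(2)*k^3 + 17*k^2/2 + 10*sqrt(2)*k^2 + 4*sqrt(2)*k + 75*k/4 + 15/2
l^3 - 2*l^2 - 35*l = l*(l - 7)*(l + 5)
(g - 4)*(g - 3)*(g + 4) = g^3 - 3*g^2 - 16*g + 48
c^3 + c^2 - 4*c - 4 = (c - 2)*(c + 1)*(c + 2)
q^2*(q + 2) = q^3 + 2*q^2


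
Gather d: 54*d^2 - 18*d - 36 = 54*d^2 - 18*d - 36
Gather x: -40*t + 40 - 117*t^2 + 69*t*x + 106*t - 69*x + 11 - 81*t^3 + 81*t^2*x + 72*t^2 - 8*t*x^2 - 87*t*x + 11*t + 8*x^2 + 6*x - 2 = -81*t^3 - 45*t^2 + 77*t + x^2*(8 - 8*t) + x*(81*t^2 - 18*t - 63) + 49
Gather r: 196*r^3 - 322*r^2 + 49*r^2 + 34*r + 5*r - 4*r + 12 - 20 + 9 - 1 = 196*r^3 - 273*r^2 + 35*r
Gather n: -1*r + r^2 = r^2 - r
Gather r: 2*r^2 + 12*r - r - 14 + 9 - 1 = 2*r^2 + 11*r - 6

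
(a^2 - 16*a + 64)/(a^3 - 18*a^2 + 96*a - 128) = 1/(a - 2)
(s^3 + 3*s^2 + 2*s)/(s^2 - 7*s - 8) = s*(s + 2)/(s - 8)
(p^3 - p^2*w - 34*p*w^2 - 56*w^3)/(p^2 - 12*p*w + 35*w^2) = (p^2 + 6*p*w + 8*w^2)/(p - 5*w)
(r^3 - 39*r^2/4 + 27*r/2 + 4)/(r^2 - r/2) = (4*r^3 - 39*r^2 + 54*r + 16)/(2*r*(2*r - 1))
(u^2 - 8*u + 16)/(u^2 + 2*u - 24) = (u - 4)/(u + 6)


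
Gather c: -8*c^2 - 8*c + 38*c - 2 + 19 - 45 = -8*c^2 + 30*c - 28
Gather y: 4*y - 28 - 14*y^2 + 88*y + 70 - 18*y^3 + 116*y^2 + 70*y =-18*y^3 + 102*y^2 + 162*y + 42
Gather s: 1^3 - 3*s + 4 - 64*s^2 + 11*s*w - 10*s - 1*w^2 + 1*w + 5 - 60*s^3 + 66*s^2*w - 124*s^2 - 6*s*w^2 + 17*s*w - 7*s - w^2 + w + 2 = -60*s^3 + s^2*(66*w - 188) + s*(-6*w^2 + 28*w - 20) - 2*w^2 + 2*w + 12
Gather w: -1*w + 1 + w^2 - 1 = w^2 - w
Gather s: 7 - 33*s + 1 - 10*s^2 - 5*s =-10*s^2 - 38*s + 8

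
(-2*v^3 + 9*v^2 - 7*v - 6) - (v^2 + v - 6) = -2*v^3 + 8*v^2 - 8*v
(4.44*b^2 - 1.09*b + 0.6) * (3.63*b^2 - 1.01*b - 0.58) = 16.1172*b^4 - 8.4411*b^3 + 0.7037*b^2 + 0.0262*b - 0.348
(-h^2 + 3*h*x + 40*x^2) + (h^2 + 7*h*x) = 10*h*x + 40*x^2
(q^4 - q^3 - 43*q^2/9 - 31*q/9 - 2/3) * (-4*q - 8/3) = -4*q^5 + 4*q^4/3 + 196*q^3/9 + 716*q^2/27 + 320*q/27 + 16/9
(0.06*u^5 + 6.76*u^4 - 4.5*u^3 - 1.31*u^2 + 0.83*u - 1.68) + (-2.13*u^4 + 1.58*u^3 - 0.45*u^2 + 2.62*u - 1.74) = 0.06*u^5 + 4.63*u^4 - 2.92*u^3 - 1.76*u^2 + 3.45*u - 3.42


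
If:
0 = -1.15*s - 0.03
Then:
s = -0.03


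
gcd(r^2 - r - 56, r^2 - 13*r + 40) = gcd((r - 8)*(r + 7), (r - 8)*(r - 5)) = r - 8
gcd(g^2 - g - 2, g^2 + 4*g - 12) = g - 2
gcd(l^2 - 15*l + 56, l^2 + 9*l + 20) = 1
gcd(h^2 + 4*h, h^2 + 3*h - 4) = h + 4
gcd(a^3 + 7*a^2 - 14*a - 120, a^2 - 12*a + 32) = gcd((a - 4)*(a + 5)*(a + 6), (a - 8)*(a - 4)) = a - 4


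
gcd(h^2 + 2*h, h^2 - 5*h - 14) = h + 2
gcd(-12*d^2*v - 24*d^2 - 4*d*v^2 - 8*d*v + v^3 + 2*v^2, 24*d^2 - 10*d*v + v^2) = -6*d + v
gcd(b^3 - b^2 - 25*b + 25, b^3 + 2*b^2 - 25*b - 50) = b^2 - 25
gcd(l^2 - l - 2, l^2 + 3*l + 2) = l + 1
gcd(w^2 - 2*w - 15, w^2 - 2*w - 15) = w^2 - 2*w - 15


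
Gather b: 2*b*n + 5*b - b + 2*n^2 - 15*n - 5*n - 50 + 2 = b*(2*n + 4) + 2*n^2 - 20*n - 48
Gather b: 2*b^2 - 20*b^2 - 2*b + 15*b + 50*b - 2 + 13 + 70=-18*b^2 + 63*b + 81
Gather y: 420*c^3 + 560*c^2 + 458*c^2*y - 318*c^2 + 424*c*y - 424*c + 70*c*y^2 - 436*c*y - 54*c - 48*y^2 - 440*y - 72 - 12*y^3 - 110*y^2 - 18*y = 420*c^3 + 242*c^2 - 478*c - 12*y^3 + y^2*(70*c - 158) + y*(458*c^2 - 12*c - 458) - 72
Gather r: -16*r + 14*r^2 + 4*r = 14*r^2 - 12*r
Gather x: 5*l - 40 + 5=5*l - 35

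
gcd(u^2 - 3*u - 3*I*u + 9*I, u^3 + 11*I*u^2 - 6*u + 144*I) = u - 3*I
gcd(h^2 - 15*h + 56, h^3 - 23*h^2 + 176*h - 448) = h^2 - 15*h + 56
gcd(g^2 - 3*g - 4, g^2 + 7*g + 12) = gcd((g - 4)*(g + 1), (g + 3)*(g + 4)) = 1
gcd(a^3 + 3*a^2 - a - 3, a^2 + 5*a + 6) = a + 3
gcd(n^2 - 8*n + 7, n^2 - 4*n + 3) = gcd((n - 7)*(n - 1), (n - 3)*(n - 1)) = n - 1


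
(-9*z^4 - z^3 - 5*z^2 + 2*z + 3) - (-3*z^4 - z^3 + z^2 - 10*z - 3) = -6*z^4 - 6*z^2 + 12*z + 6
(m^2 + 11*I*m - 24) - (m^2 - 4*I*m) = 15*I*m - 24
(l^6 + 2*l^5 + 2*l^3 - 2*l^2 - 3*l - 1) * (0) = 0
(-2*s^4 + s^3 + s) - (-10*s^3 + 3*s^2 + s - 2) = -2*s^4 + 11*s^3 - 3*s^2 + 2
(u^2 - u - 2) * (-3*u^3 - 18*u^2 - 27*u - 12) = -3*u^5 - 15*u^4 - 3*u^3 + 51*u^2 + 66*u + 24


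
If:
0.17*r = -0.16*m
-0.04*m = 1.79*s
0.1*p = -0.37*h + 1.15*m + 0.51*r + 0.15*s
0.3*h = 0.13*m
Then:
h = -19.3916666666667*s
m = -44.75*s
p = -226.575833333333*s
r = 42.1176470588235*s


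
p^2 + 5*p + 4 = (p + 1)*(p + 4)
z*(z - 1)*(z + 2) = z^3 + z^2 - 2*z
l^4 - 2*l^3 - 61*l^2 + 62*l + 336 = (l - 8)*(l - 3)*(l + 2)*(l + 7)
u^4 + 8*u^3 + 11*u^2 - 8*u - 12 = (u - 1)*(u + 1)*(u + 2)*(u + 6)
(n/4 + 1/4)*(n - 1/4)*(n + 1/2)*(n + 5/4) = n^4/4 + 5*n^3/8 + 27*n^2/64 + n/128 - 5/128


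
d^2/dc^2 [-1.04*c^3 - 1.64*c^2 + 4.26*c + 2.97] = -6.24*c - 3.28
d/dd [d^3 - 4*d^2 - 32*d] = 3*d^2 - 8*d - 32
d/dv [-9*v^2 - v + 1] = -18*v - 1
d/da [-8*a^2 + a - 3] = 1 - 16*a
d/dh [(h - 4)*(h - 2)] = 2*h - 6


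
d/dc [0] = 0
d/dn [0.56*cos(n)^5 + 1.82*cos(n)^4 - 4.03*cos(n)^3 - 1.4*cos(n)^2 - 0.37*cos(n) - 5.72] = (-2.8*cos(n)^4 - 7.28*cos(n)^3 + 12.09*cos(n)^2 + 2.8*cos(n) + 0.37)*sin(n)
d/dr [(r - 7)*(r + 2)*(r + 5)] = 3*r^2 - 39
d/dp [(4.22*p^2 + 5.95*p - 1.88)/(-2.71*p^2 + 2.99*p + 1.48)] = (28.7423*p^2 + 2.3016*p + 14.4272)/(7.3441*p^4 - 16.2058*p^3 + 0.918500000000002*p^2 + 8.8504*p + 2.1904)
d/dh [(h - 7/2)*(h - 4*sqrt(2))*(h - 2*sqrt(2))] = 3*h^2 - 12*sqrt(2)*h - 7*h + 16 + 21*sqrt(2)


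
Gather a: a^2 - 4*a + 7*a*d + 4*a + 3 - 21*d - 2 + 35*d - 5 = a^2 + 7*a*d + 14*d - 4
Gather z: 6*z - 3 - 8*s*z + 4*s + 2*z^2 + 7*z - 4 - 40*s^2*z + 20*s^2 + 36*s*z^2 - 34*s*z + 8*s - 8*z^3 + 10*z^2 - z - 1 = 20*s^2 + 12*s - 8*z^3 + z^2*(36*s + 12) + z*(-40*s^2 - 42*s + 12) - 8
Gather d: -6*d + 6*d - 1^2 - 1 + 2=0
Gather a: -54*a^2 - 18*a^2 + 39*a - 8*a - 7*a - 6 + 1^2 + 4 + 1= -72*a^2 + 24*a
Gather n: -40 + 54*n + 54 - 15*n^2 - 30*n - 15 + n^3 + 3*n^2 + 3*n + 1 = n^3 - 12*n^2 + 27*n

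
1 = 1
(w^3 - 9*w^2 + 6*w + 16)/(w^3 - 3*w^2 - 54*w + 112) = (w + 1)/(w + 7)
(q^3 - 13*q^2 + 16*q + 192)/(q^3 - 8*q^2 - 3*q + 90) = (q^2 - 16*q + 64)/(q^2 - 11*q + 30)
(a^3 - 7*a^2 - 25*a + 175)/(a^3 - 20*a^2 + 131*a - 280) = (a + 5)/(a - 8)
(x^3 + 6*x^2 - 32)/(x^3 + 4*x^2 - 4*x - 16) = (x + 4)/(x + 2)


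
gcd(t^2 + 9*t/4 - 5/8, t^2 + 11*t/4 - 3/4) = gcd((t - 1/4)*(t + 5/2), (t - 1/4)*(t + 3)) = t - 1/4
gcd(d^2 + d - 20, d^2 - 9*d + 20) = d - 4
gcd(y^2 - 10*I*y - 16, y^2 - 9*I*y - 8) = y - 8*I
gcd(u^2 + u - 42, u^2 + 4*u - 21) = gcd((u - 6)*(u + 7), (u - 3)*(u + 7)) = u + 7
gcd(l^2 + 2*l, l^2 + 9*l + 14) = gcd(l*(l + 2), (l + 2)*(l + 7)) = l + 2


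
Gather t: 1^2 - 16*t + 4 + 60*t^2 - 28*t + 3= 60*t^2 - 44*t + 8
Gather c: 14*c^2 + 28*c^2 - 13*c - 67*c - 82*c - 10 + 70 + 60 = 42*c^2 - 162*c + 120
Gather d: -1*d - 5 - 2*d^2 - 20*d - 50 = -2*d^2 - 21*d - 55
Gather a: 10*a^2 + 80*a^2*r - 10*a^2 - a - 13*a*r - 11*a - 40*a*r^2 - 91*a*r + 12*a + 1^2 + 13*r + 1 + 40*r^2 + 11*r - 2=80*a^2*r + a*(-40*r^2 - 104*r) + 40*r^2 + 24*r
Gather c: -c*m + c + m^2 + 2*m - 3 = c*(1 - m) + m^2 + 2*m - 3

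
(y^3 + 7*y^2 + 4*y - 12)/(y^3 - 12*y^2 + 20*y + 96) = (y^2 + 5*y - 6)/(y^2 - 14*y + 48)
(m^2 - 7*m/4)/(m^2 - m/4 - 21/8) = 2*m/(2*m + 3)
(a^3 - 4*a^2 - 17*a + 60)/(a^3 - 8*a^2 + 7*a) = (a^3 - 4*a^2 - 17*a + 60)/(a*(a^2 - 8*a + 7))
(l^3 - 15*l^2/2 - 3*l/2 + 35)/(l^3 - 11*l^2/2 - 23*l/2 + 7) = (2*l - 5)/(2*l - 1)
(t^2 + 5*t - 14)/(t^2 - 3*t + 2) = (t + 7)/(t - 1)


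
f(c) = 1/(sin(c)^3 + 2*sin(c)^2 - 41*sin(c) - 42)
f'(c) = (-3*sin(c)^2*cos(c) - 4*sin(c)*cos(c) + 41*cos(c))/(sin(c)^3 + 2*sin(c)^2 - 41*sin(c) - 42)^2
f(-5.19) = -0.01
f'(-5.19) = 0.00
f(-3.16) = -0.02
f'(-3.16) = -0.02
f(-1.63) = -13.59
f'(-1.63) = -458.95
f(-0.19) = -0.03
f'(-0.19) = 0.03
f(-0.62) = -0.06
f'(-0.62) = 0.11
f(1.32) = -0.01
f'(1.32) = 0.00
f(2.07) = -0.01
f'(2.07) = -0.00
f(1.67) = -0.01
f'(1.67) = -0.00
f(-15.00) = -0.07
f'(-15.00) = -0.15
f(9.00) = -0.02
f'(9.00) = -0.01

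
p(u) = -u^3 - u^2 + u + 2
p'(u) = -3*u^2 - 2*u + 1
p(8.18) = -604.08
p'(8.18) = -216.10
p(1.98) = -7.70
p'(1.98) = -14.72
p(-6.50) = 227.88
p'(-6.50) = -112.75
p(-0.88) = 1.03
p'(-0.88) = 0.44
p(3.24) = -39.27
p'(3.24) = -36.97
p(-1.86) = 3.12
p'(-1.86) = -5.66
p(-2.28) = 6.37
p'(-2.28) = -10.04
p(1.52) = -2.30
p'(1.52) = -8.97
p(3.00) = -31.00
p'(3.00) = -32.00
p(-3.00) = 17.00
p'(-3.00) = -20.00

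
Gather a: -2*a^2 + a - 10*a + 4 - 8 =-2*a^2 - 9*a - 4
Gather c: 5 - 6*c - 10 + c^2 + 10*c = c^2 + 4*c - 5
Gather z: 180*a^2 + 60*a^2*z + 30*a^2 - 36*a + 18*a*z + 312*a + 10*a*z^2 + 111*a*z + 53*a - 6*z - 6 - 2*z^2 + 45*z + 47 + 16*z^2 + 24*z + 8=210*a^2 + 329*a + z^2*(10*a + 14) + z*(60*a^2 + 129*a + 63) + 49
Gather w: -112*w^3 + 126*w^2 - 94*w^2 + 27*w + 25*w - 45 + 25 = -112*w^3 + 32*w^2 + 52*w - 20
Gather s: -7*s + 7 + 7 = 14 - 7*s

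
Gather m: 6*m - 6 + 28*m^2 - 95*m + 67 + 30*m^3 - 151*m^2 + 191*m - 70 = 30*m^3 - 123*m^2 + 102*m - 9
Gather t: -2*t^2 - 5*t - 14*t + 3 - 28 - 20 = -2*t^2 - 19*t - 45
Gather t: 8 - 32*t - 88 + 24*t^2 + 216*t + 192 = 24*t^2 + 184*t + 112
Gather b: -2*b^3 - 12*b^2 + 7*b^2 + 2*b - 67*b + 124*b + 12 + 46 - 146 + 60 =-2*b^3 - 5*b^2 + 59*b - 28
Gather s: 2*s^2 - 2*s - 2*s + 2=2*s^2 - 4*s + 2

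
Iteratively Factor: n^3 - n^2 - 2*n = (n)*(n^2 - n - 2) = n*(n - 2)*(n + 1)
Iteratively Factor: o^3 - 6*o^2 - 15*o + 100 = (o - 5)*(o^2 - o - 20) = (o - 5)^2*(o + 4)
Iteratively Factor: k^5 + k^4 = (k)*(k^4 + k^3) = k^2*(k^3 + k^2) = k^2*(k + 1)*(k^2) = k^3*(k + 1)*(k)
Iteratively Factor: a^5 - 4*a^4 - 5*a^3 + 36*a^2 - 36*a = (a - 2)*(a^4 - 2*a^3 - 9*a^2 + 18*a) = a*(a - 2)*(a^3 - 2*a^2 - 9*a + 18) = a*(a - 2)^2*(a^2 - 9) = a*(a - 2)^2*(a + 3)*(a - 3)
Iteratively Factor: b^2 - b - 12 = (b + 3)*(b - 4)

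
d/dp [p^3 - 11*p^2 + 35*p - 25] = 3*p^2 - 22*p + 35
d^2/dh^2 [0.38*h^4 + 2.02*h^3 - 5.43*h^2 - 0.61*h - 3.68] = 4.56*h^2 + 12.12*h - 10.86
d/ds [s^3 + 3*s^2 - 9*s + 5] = 3*s^2 + 6*s - 9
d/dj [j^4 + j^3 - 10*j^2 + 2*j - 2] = 4*j^3 + 3*j^2 - 20*j + 2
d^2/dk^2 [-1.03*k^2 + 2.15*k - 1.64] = -2.06000000000000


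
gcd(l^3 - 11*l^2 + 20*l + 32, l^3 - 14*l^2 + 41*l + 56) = l^2 - 7*l - 8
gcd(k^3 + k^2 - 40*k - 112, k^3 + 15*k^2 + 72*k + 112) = k^2 + 8*k + 16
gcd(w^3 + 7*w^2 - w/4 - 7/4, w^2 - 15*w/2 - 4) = w + 1/2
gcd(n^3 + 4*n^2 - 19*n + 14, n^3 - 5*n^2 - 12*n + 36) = n - 2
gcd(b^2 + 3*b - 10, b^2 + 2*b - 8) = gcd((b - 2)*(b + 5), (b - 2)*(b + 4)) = b - 2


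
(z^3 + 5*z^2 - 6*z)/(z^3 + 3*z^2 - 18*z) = (z - 1)/(z - 3)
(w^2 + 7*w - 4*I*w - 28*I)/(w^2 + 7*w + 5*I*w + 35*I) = (w - 4*I)/(w + 5*I)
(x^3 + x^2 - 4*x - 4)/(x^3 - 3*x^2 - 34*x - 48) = (x^2 - x - 2)/(x^2 - 5*x - 24)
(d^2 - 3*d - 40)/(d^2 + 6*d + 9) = (d^2 - 3*d - 40)/(d^2 + 6*d + 9)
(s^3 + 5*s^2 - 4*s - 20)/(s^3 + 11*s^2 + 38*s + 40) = (s - 2)/(s + 4)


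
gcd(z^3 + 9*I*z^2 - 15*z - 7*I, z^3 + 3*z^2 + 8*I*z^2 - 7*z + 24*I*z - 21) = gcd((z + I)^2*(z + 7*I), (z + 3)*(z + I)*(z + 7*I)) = z^2 + 8*I*z - 7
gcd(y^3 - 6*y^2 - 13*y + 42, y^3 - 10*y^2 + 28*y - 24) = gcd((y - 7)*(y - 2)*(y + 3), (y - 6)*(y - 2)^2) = y - 2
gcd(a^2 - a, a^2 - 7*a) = a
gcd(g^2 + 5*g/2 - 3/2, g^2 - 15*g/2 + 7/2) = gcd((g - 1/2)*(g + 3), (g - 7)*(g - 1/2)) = g - 1/2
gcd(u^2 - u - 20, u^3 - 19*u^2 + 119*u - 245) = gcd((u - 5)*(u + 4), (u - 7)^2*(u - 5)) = u - 5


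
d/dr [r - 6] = 1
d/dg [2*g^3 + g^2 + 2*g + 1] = 6*g^2 + 2*g + 2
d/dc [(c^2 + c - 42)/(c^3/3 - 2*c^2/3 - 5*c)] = 3*(-c^4 - 2*c^3 + 113*c^2 - 168*c - 630)/(c^2*(c^4 - 4*c^3 - 26*c^2 + 60*c + 225))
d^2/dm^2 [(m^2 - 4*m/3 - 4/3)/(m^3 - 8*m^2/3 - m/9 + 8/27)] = 54*(729*m^6 - 2916*m^5 + 2187*m^4 + 11988*m^3 - 16956*m^2 - 2304*m - 748)/(19683*m^9 - 157464*m^8 + 413343*m^7 - 320760*m^6 - 139239*m^5 + 118584*m^4 + 15525*m^3 - 13608*m^2 - 576*m + 512)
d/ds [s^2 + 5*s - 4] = 2*s + 5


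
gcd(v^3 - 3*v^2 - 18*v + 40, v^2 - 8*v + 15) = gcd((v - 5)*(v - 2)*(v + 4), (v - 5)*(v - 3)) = v - 5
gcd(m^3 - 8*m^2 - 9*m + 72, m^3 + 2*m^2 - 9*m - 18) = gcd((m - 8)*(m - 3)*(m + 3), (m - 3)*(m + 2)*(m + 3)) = m^2 - 9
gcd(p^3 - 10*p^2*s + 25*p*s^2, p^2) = p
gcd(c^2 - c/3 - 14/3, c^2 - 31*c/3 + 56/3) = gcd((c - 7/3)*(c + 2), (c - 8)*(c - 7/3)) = c - 7/3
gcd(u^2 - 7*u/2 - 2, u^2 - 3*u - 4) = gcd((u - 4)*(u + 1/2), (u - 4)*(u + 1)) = u - 4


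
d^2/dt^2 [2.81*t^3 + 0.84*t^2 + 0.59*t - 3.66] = 16.86*t + 1.68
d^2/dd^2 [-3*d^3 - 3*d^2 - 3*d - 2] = -18*d - 6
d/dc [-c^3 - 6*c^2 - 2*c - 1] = -3*c^2 - 12*c - 2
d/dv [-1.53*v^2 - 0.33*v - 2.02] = -3.06*v - 0.33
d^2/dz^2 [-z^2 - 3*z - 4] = -2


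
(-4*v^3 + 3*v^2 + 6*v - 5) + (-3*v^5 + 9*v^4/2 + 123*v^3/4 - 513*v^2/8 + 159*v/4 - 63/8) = -3*v^5 + 9*v^4/2 + 107*v^3/4 - 489*v^2/8 + 183*v/4 - 103/8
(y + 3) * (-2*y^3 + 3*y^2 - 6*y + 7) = -2*y^4 - 3*y^3 + 3*y^2 - 11*y + 21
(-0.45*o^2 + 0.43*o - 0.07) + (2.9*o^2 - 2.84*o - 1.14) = 2.45*o^2 - 2.41*o - 1.21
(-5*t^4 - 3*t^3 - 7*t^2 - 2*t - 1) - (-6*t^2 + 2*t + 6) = -5*t^4 - 3*t^3 - t^2 - 4*t - 7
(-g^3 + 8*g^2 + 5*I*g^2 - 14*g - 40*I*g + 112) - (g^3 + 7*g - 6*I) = -2*g^3 + 8*g^2 + 5*I*g^2 - 21*g - 40*I*g + 112 + 6*I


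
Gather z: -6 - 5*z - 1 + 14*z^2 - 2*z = 14*z^2 - 7*z - 7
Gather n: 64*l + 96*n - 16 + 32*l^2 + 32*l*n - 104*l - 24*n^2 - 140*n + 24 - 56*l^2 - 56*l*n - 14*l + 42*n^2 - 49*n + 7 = -24*l^2 - 54*l + 18*n^2 + n*(-24*l - 93) + 15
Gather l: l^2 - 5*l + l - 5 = l^2 - 4*l - 5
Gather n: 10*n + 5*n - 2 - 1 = 15*n - 3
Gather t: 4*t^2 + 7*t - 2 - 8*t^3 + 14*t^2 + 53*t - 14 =-8*t^3 + 18*t^2 + 60*t - 16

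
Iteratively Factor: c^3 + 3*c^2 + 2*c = (c)*(c^2 + 3*c + 2) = c*(c + 1)*(c + 2)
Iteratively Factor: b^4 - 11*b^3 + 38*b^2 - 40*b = (b)*(b^3 - 11*b^2 + 38*b - 40) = b*(b - 4)*(b^2 - 7*b + 10) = b*(b - 4)*(b - 2)*(b - 5)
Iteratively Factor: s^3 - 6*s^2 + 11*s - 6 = (s - 1)*(s^2 - 5*s + 6) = (s - 3)*(s - 1)*(s - 2)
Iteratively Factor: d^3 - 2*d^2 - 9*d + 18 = (d - 2)*(d^2 - 9) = (d - 3)*(d - 2)*(d + 3)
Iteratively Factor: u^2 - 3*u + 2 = (u - 2)*(u - 1)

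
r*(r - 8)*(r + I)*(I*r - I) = I*r^4 - r^3 - 9*I*r^3 + 9*r^2 + 8*I*r^2 - 8*r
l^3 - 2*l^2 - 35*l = l*(l - 7)*(l + 5)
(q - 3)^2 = q^2 - 6*q + 9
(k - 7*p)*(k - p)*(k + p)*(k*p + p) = k^4*p - 7*k^3*p^2 + k^3*p - k^2*p^3 - 7*k^2*p^2 + 7*k*p^4 - k*p^3 + 7*p^4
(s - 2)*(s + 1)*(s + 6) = s^3 + 5*s^2 - 8*s - 12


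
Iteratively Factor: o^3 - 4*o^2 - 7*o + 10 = (o + 2)*(o^2 - 6*o + 5) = (o - 5)*(o + 2)*(o - 1)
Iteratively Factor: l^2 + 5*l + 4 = (l + 4)*(l + 1)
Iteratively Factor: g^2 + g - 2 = (g - 1)*(g + 2)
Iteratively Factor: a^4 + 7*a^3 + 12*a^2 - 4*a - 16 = (a + 2)*(a^3 + 5*a^2 + 2*a - 8) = (a - 1)*(a + 2)*(a^2 + 6*a + 8) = (a - 1)*(a + 2)*(a + 4)*(a + 2)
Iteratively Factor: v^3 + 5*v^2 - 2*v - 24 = (v + 3)*(v^2 + 2*v - 8) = (v + 3)*(v + 4)*(v - 2)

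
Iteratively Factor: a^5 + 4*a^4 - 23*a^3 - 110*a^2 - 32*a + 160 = (a - 1)*(a^4 + 5*a^3 - 18*a^2 - 128*a - 160) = (a - 1)*(a + 2)*(a^3 + 3*a^2 - 24*a - 80) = (a - 5)*(a - 1)*(a + 2)*(a^2 + 8*a + 16) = (a - 5)*(a - 1)*(a + 2)*(a + 4)*(a + 4)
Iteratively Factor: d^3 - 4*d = (d - 2)*(d^2 + 2*d) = d*(d - 2)*(d + 2)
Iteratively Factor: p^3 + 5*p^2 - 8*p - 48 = (p + 4)*(p^2 + p - 12) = (p - 3)*(p + 4)*(p + 4)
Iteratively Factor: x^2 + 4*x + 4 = (x + 2)*(x + 2)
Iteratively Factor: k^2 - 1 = (k + 1)*(k - 1)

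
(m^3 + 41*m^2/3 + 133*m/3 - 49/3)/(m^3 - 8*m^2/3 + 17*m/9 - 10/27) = 9*(m^2 + 14*m + 49)/(9*m^2 - 21*m + 10)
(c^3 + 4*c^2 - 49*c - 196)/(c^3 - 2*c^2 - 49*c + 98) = (c + 4)/(c - 2)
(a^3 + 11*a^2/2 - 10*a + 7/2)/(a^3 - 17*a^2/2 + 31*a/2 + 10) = (2*a^3 + 11*a^2 - 20*a + 7)/(2*a^3 - 17*a^2 + 31*a + 20)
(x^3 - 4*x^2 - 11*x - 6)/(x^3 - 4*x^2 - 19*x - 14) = (x^2 - 5*x - 6)/(x^2 - 5*x - 14)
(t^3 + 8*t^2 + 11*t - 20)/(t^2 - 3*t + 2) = (t^2 + 9*t + 20)/(t - 2)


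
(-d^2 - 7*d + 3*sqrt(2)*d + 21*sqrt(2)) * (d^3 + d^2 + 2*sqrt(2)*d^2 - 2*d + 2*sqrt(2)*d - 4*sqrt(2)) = -d^5 - 8*d^4 + sqrt(2)*d^4 + 7*d^3 + 8*sqrt(2)*d^3 + 5*sqrt(2)*d^2 + 110*d^2 - 14*sqrt(2)*d + 60*d - 168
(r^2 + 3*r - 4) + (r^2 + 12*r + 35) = 2*r^2 + 15*r + 31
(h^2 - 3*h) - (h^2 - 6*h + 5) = 3*h - 5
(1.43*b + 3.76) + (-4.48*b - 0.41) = 3.35 - 3.05*b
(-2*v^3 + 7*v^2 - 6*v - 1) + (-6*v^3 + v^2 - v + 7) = -8*v^3 + 8*v^2 - 7*v + 6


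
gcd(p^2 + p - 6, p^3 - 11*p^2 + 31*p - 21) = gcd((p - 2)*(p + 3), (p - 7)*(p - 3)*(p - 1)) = 1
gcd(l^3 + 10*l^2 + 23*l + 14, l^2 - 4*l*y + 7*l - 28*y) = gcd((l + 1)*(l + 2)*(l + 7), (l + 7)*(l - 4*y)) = l + 7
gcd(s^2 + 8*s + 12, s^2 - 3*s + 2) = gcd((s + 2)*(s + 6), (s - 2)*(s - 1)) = 1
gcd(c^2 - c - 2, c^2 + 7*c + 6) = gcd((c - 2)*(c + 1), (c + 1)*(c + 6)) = c + 1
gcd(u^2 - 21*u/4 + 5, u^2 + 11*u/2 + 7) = 1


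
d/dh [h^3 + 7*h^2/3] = h*(9*h + 14)/3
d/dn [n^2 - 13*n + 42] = 2*n - 13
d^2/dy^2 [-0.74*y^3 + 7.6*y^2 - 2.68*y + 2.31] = 15.2 - 4.44*y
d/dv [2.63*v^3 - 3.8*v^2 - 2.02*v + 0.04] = 7.89*v^2 - 7.6*v - 2.02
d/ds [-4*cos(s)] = 4*sin(s)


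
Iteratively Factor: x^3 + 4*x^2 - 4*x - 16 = (x + 2)*(x^2 + 2*x - 8) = (x - 2)*(x + 2)*(x + 4)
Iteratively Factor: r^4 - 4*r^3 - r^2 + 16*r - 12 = (r + 2)*(r^3 - 6*r^2 + 11*r - 6) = (r - 3)*(r + 2)*(r^2 - 3*r + 2) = (r - 3)*(r - 2)*(r + 2)*(r - 1)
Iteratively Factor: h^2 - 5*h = (h)*(h - 5)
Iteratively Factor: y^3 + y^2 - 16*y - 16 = (y - 4)*(y^2 + 5*y + 4) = (y - 4)*(y + 1)*(y + 4)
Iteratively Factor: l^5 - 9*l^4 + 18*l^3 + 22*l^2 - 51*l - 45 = (l + 1)*(l^4 - 10*l^3 + 28*l^2 - 6*l - 45) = (l - 5)*(l + 1)*(l^3 - 5*l^2 + 3*l + 9) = (l - 5)*(l + 1)^2*(l^2 - 6*l + 9) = (l - 5)*(l - 3)*(l + 1)^2*(l - 3)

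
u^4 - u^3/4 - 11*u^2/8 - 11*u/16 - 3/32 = (u - 3/2)*(u + 1/4)*(u + 1/2)^2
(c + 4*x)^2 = c^2 + 8*c*x + 16*x^2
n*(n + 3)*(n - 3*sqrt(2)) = n^3 - 3*sqrt(2)*n^2 + 3*n^2 - 9*sqrt(2)*n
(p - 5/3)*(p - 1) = p^2 - 8*p/3 + 5/3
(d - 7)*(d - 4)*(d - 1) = d^3 - 12*d^2 + 39*d - 28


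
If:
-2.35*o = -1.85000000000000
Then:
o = 0.79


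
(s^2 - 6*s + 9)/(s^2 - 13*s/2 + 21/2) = 2*(s - 3)/(2*s - 7)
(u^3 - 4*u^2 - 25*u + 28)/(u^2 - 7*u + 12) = (u^3 - 4*u^2 - 25*u + 28)/(u^2 - 7*u + 12)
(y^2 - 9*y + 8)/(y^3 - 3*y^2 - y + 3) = (y - 8)/(y^2 - 2*y - 3)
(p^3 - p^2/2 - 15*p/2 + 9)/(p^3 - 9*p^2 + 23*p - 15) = (2*p^3 - p^2 - 15*p + 18)/(2*(p^3 - 9*p^2 + 23*p - 15))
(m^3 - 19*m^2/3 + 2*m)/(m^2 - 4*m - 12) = m*(3*m - 1)/(3*(m + 2))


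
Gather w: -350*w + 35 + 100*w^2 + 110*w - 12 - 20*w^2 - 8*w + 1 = 80*w^2 - 248*w + 24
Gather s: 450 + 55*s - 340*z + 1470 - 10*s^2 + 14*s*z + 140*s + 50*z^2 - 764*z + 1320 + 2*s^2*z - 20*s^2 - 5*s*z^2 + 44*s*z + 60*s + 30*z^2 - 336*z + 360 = s^2*(2*z - 30) + s*(-5*z^2 + 58*z + 255) + 80*z^2 - 1440*z + 3600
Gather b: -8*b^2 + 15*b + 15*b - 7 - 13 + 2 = -8*b^2 + 30*b - 18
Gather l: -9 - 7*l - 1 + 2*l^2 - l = 2*l^2 - 8*l - 10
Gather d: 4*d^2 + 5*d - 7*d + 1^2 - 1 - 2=4*d^2 - 2*d - 2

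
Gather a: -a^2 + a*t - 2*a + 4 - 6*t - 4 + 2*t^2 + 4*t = -a^2 + a*(t - 2) + 2*t^2 - 2*t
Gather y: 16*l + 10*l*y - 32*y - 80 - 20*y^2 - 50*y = 16*l - 20*y^2 + y*(10*l - 82) - 80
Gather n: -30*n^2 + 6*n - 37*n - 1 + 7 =-30*n^2 - 31*n + 6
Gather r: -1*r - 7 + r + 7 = 0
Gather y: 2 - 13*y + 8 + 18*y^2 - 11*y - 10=18*y^2 - 24*y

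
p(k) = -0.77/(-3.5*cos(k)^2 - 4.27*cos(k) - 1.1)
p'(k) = -0.77*(-7.0*sin(k)*cos(k) - 4.27*sin(k))/(-3.5*cos(k)^2 - 4.27*cos(k) - 1.1)^2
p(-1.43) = 0.44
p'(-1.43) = -1.28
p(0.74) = 0.12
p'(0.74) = 0.13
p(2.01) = -9.29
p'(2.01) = 131.34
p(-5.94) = 0.09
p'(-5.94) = 0.04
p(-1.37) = 0.37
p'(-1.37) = -0.98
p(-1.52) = 0.58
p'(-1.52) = -2.02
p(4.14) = -4.14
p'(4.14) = -8.95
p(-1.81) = 2.70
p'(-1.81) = -24.09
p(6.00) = 0.09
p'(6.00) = -0.03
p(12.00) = 0.11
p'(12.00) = -0.08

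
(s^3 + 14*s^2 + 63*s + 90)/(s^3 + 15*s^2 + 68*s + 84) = (s^2 + 8*s + 15)/(s^2 + 9*s + 14)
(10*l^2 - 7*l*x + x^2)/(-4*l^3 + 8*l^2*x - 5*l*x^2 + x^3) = (-5*l + x)/(2*l^2 - 3*l*x + x^2)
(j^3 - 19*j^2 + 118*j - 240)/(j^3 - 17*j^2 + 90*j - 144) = (j - 5)/(j - 3)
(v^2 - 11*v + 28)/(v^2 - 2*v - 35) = (v - 4)/(v + 5)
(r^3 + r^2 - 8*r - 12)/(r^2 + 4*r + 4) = r - 3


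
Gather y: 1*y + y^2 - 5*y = y^2 - 4*y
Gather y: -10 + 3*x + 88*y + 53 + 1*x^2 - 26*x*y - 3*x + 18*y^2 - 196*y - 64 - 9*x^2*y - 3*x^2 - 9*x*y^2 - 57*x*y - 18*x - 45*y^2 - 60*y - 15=-2*x^2 - 18*x + y^2*(-9*x - 27) + y*(-9*x^2 - 83*x - 168) - 36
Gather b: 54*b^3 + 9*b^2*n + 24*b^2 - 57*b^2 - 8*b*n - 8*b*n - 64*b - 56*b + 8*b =54*b^3 + b^2*(9*n - 33) + b*(-16*n - 112)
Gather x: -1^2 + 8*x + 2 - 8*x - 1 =0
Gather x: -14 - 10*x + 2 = -10*x - 12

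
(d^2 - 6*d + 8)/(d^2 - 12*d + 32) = (d - 2)/(d - 8)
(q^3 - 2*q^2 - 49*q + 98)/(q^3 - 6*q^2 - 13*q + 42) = (q + 7)/(q + 3)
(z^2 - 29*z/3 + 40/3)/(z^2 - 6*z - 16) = (z - 5/3)/(z + 2)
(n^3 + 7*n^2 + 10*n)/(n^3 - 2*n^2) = (n^2 + 7*n + 10)/(n*(n - 2))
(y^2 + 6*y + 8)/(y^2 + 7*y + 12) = (y + 2)/(y + 3)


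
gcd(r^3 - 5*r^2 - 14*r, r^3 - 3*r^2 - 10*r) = r^2 + 2*r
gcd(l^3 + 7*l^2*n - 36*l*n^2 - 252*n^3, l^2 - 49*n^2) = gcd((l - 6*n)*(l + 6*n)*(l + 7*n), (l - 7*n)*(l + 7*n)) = l + 7*n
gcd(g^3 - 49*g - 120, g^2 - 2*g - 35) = g + 5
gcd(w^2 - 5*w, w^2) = w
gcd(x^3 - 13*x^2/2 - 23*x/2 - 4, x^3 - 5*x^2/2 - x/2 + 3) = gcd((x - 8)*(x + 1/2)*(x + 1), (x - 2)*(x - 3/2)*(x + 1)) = x + 1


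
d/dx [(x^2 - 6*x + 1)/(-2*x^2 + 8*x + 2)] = (-x^2 + 2*x - 5)/(x^4 - 8*x^3 + 14*x^2 + 8*x + 1)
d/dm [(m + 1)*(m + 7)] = 2*m + 8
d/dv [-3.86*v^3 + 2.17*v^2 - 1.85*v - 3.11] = -11.58*v^2 + 4.34*v - 1.85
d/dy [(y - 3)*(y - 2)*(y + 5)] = 3*y^2 - 19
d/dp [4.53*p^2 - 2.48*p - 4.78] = 9.06*p - 2.48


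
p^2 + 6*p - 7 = (p - 1)*(p + 7)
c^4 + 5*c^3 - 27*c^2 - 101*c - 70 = (c - 5)*(c + 1)*(c + 2)*(c + 7)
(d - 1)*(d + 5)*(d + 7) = d^3 + 11*d^2 + 23*d - 35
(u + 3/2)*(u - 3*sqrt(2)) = u^2 - 3*sqrt(2)*u + 3*u/2 - 9*sqrt(2)/2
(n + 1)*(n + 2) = n^2 + 3*n + 2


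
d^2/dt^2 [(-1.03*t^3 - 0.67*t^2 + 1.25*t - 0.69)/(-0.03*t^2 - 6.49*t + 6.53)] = (8.67361737988404e-19*t^5 + 86.907812*t^3 - 261.115302*t^2 + 262.85757*t + 9.58563599999999)/(2.7e-5*t^6 + 0.017523*t^5 + 3.773178*t^4 + 265.731103*t^3 - 821.295078*t^2 + 830.218323*t - 278.445077)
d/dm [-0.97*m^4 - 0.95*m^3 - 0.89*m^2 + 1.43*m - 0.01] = -3.88*m^3 - 2.85*m^2 - 1.78*m + 1.43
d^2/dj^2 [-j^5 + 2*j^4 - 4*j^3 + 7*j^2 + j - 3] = -20*j^3 + 24*j^2 - 24*j + 14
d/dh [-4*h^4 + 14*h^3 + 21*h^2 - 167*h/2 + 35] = -16*h^3 + 42*h^2 + 42*h - 167/2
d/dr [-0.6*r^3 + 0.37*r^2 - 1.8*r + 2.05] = -1.8*r^2 + 0.74*r - 1.8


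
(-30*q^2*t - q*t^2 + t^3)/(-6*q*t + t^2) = 5*q + t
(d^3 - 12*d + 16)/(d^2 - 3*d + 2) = (d^2 + 2*d - 8)/(d - 1)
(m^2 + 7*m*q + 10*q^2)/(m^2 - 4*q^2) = (-m - 5*q)/(-m + 2*q)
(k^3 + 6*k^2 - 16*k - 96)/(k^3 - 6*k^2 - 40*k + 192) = (k + 4)/(k - 8)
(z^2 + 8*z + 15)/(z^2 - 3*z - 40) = (z + 3)/(z - 8)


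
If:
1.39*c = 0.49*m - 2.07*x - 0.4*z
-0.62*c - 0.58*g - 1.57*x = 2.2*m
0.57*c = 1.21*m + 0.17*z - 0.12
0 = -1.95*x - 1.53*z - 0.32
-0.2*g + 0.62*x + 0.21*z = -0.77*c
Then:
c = -0.29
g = -0.77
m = 0.05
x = 0.33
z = -0.63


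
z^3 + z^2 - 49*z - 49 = (z - 7)*(z + 1)*(z + 7)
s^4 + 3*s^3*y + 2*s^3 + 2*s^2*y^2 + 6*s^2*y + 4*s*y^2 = s*(s + 2)*(s + y)*(s + 2*y)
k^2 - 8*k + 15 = (k - 5)*(k - 3)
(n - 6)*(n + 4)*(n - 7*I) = n^3 - 2*n^2 - 7*I*n^2 - 24*n + 14*I*n + 168*I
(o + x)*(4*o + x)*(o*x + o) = 4*o^3*x + 4*o^3 + 5*o^2*x^2 + 5*o^2*x + o*x^3 + o*x^2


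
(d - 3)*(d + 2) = d^2 - d - 6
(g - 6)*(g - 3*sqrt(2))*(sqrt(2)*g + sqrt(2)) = sqrt(2)*g^3 - 5*sqrt(2)*g^2 - 6*g^2 - 6*sqrt(2)*g + 30*g + 36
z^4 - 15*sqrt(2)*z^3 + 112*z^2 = z^2*(z - 8*sqrt(2))*(z - 7*sqrt(2))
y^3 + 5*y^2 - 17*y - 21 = (y - 3)*(y + 1)*(y + 7)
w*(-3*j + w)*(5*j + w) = -15*j^2*w + 2*j*w^2 + w^3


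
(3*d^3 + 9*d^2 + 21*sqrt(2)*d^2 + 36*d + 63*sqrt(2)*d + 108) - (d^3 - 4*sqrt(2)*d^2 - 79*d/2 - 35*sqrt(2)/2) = 2*d^3 + 9*d^2 + 25*sqrt(2)*d^2 + 151*d/2 + 63*sqrt(2)*d + 35*sqrt(2)/2 + 108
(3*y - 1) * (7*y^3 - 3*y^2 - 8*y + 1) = 21*y^4 - 16*y^3 - 21*y^2 + 11*y - 1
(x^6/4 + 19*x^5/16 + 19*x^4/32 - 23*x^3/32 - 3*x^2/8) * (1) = x^6/4 + 19*x^5/16 + 19*x^4/32 - 23*x^3/32 - 3*x^2/8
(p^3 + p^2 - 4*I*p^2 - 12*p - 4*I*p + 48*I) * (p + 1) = p^4 + 2*p^3 - 4*I*p^3 - 11*p^2 - 8*I*p^2 - 12*p + 44*I*p + 48*I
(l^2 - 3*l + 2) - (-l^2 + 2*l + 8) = 2*l^2 - 5*l - 6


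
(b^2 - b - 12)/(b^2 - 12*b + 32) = (b + 3)/(b - 8)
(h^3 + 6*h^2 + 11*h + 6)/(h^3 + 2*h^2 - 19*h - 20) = (h^2 + 5*h + 6)/(h^2 + h - 20)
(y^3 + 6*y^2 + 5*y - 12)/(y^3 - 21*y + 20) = (y^2 + 7*y + 12)/(y^2 + y - 20)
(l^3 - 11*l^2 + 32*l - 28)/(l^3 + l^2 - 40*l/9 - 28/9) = 9*(l^2 - 9*l + 14)/(9*l^2 + 27*l + 14)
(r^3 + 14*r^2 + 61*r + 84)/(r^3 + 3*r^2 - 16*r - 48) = (r + 7)/(r - 4)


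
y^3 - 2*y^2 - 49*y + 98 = (y - 7)*(y - 2)*(y + 7)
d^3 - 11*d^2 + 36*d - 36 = (d - 6)*(d - 3)*(d - 2)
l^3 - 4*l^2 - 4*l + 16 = (l - 4)*(l - 2)*(l + 2)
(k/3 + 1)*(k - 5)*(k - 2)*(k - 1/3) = k^4/3 - 13*k^3/9 - 29*k^2/9 + 101*k/9 - 10/3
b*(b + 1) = b^2 + b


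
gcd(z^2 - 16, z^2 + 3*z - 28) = z - 4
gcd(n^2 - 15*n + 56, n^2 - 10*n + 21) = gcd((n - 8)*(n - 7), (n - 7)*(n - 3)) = n - 7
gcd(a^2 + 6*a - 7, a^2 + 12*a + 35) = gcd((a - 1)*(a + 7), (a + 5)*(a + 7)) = a + 7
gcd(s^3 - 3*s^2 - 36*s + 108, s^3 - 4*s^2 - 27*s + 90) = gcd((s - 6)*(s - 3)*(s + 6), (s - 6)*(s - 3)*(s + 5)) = s^2 - 9*s + 18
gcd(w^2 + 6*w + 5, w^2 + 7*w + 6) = w + 1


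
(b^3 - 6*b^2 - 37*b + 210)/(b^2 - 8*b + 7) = (b^2 + b - 30)/(b - 1)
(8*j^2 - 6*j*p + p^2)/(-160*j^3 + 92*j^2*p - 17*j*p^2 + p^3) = (-2*j + p)/(40*j^2 - 13*j*p + p^2)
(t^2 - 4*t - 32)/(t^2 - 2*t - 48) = (t + 4)/(t + 6)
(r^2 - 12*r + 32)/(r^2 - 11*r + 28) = (r - 8)/(r - 7)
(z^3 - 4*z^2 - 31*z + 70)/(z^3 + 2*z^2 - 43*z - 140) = (z - 2)/(z + 4)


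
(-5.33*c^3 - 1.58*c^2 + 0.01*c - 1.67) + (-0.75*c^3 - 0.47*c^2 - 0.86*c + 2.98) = -6.08*c^3 - 2.05*c^2 - 0.85*c + 1.31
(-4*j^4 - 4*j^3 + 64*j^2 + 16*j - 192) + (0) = -4*j^4 - 4*j^3 + 64*j^2 + 16*j - 192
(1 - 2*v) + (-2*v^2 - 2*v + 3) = -2*v^2 - 4*v + 4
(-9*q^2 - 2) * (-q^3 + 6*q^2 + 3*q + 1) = 9*q^5 - 54*q^4 - 25*q^3 - 21*q^2 - 6*q - 2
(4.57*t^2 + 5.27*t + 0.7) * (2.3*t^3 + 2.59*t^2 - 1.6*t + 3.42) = 10.511*t^5 + 23.9573*t^4 + 7.9473*t^3 + 9.0104*t^2 + 16.9034*t + 2.394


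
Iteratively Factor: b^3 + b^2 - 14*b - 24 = (b + 3)*(b^2 - 2*b - 8) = (b + 2)*(b + 3)*(b - 4)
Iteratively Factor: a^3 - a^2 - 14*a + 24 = (a - 2)*(a^2 + a - 12) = (a - 2)*(a + 4)*(a - 3)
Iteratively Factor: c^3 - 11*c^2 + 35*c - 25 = (c - 5)*(c^2 - 6*c + 5) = (c - 5)^2*(c - 1)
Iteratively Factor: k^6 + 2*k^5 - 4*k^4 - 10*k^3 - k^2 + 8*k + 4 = (k + 1)*(k^5 + k^4 - 5*k^3 - 5*k^2 + 4*k + 4) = (k + 1)^2*(k^4 - 5*k^2 + 4) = (k + 1)^3*(k^3 - k^2 - 4*k + 4) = (k - 1)*(k + 1)^3*(k^2 - 4) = (k - 1)*(k + 1)^3*(k + 2)*(k - 2)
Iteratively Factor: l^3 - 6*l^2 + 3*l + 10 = (l - 2)*(l^2 - 4*l - 5) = (l - 5)*(l - 2)*(l + 1)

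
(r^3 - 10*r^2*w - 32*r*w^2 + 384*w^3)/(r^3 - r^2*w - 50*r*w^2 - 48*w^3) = (r - 8*w)/(r + w)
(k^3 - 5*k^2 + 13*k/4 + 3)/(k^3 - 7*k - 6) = (-k^3 + 5*k^2 - 13*k/4 - 3)/(-k^3 + 7*k + 6)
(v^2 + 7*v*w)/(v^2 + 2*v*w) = (v + 7*w)/(v + 2*w)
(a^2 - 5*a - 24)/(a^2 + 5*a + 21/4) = 4*(a^2 - 5*a - 24)/(4*a^2 + 20*a + 21)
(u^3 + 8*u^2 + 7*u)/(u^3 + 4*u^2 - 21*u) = (u + 1)/(u - 3)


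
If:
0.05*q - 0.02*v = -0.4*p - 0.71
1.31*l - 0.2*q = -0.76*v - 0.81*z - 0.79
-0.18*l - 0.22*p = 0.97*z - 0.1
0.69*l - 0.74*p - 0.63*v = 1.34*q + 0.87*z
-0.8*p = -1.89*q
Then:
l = -1.57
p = -1.65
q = -0.70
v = 0.66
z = 0.77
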